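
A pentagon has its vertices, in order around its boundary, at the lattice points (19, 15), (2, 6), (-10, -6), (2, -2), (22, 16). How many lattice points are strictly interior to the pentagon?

124

The shoelace formula gives twice the area as |(19·6 − 2·15) + (2·(-6) − (-10)·6) + ((-10)·(-2) − 2·(-6)) + (2·16 − 22·(-2)) + (22·15 − 19·16)| = 266, so the area is 133.
Summing gcd(|Δx|,|Δy|) over the edges gives the boundary count: gcd(17,9) + gcd(12,12) + gcd(12,4) + gcd(20,18) + gcd(3,1) = 1+12+4+2+1 = 20.
Pick's theorem gives I = A − B/2 + 1 = 133 − 20/2 + 1 = 124.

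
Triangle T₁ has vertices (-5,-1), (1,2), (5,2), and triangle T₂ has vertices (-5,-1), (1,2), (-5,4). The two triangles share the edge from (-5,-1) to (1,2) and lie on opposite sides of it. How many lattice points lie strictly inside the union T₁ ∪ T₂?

The union is the simple quadrilateral with vertices (-5,-1), (5,2), (1,2), (-5,4) in order.
The shoelace formula gives twice the area as |((-5)·2 − 5·(-1)) + (5·2 − 1·2) + (1·4 − (-5)·2) + ((-5)·(-1) − (-5)·4)| = 42, so the area is 21.
The number of boundary lattice points is Σ gcd(|Δx|,|Δy|) = gcd(10,3) + gcd(4,0) + gcd(6,2) + gcd(0,5) = 1+4+2+5 = 12.
By Pick's theorem I = A − B/2 + 1 = 21 − 12/2 + 1 = 16.

16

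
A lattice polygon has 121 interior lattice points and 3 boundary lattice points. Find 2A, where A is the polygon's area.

Pick's theorem states A = I + B/2 − 1, so A = 121 + 3/2 − 1 = 243/2.
Hence 2A = 243.

243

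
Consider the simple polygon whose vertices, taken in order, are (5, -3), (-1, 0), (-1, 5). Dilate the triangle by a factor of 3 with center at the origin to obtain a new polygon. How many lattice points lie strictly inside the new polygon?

The shoelace formula gives twice the area as |[5·0 − (-1)·(-3)] + [(-1)·5 − (-1)·0] + [(-1)·(-3) − 5·5]| = 30, so the area is 15.
Summing gcd(|Δx|,|Δy|) over the edges gives the boundary count: gcd(6,3) + gcd(0,5) + gcd(6,8) = 3+5+2 = 10.
Scaling by 3 multiplies the area by 3² = 9 (so the new area is 135) and multiplies the boundary lattice-point count by 3, giving 30.
By Pick's theorem, the interior count of the dilated polygon is 135 − 30/2 + 1 = 121.

121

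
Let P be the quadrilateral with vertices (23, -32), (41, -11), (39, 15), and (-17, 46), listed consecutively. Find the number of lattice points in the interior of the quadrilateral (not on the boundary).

1816

Using the shoelace formula, 2A = |(23·(-11) − 41·(-32)) + (41·15 − 39·(-11)) + (39·46 − (-17)·15) + ((-17)·(-32) − 23·46)| = 3638, so the area is 1819.
The number of boundary lattice points is Σ gcd(|Δx|,|Δy|) = gcd(18,21) + gcd(2,26) + gcd(56,31) + gcd(40,78) = 3+2+1+2 = 8.
By Pick's theorem A = I + B/2 − 1, so I = 1819 − 8/2 + 1 = 1816.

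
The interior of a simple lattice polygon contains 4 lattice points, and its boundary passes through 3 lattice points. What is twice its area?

By Pick's theorem, A = I + B/2 − 1 = 4 + 3/2 − 1 = 9/2.
Hence 2A = 9.

9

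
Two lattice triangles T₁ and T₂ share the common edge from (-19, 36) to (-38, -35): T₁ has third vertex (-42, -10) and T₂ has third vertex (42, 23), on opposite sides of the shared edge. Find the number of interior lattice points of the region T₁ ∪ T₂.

The union is the simple quadrilateral with vertices (-19, 36), (-42, -10), (-38, -35), (42, 23) in order.
The shoelace formula gives twice the area as |((-19)·(-10) − (-42)·36) + ((-42)·(-35) − (-38)·(-10)) + ((-38)·23 − 42·(-35)) + (42·36 − (-19)·23)| = 5337, so the area is 5337/2.
Summing gcd(|Δx|,|Δy|) over the edges gives the boundary count: gcd(23,46) + gcd(4,25) + gcd(80,58) + gcd(61,13) = 23+1+2+1 = 27.
By Pick's theorem I = A − B/2 + 1 = 5337/2 − 27/2 + 1 = 2656.

2656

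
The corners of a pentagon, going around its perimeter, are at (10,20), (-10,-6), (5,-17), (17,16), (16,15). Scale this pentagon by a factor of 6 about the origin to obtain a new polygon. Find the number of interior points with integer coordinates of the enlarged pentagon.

The shoelace formula gives twice the area as |(10·(-6) − (-10)·20) + ((-10)·(-17) − 5·(-6)) + (5·16 − 17·(-17)) + (17·15 − 16·16) + (16·20 − 10·15)| = 878, so the area is 439.
Summing gcd(|Δx|,|Δy|) over the edges gives the boundary count: gcd(20,26) + gcd(15,11) + gcd(12,33) + gcd(1,1) + gcd(6,5) = 2+1+3+1+1 = 8.
Scaling by 6 multiplies the area by 6² = 36 (so the new area is 15804) and multiplies the boundary lattice-point count by 6, giving 48.
By Pick's theorem, the interior count of the dilated polygon is 15804 − 48/2 + 1 = 15781.

15781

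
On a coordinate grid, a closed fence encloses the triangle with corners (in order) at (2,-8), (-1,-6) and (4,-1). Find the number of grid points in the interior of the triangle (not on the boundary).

By the shoelace formula, twice the signed area is |[2·(-6) − (-1)·(-8)] + [(-1)·(-1) − 4·(-6)] + [4·(-8) − 2·(-1)]| = 25, so the area is 25/2.
The number of boundary lattice points is Σ gcd(|Δx|,|Δy|) = gcd(3,2) + gcd(5,5) + gcd(2,7) = 1+5+1 = 7.
Pick's theorem gives I = A − B/2 + 1 = 25/2 − 7/2 + 1 = 10.

10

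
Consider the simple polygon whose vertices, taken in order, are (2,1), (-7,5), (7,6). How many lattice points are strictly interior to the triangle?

By the shoelace formula, twice the signed area is |(2·5 − (-7)·1) + ((-7)·6 − 7·5) + (7·1 − 2·6)| = 65, so the area is 32.5.
The number of boundary lattice points is Σ gcd(|Δx|,|Δy|) = gcd(9,4) + gcd(14,1) + gcd(5,5) = 1+1+5 = 7.
By Pick's theorem A = I + B/2 − 1, so I = 32.5 − 7/2 + 1 = 30.

30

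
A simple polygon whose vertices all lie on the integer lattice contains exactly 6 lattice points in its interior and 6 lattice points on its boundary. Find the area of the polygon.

By Pick's theorem, A = I + B/2 − 1 = 6 + 6/2 − 1 = 8.

8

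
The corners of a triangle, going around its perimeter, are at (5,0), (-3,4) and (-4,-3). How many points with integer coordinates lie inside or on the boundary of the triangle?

35

By the shoelace formula, twice the signed area is |(5·4 − (-3)·0) + ((-3)·(-3) − (-4)·4) + ((-4)·0 − 5·(-3))| = 60, so the area is 30.
Along each edge there are gcd(|Δx|,|Δy|)+1 lattice points, so counting each shared vertex once the boundary has gcd(8,4) + gcd(1,7) + gcd(9,3) = 4+1+3 = 8.
Pick's theorem gives I = A − B/2 + 1 = 30 − 8/2 + 1 = 27, so the closed region contains I + B = 27 + 8 = 35 lattice points.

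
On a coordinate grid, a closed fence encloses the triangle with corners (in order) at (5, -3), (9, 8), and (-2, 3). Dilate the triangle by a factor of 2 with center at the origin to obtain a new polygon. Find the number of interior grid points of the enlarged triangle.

By the shoelace formula, twice the signed area is |[5·8 − 9·(-3)] + [9·3 − (-2)·8] + [(-2)·(-3) − 5·3]| = 101, so the area is 50.5.
Along each edge there are gcd(|Δx|,|Δy|)+1 lattice points, so counting each shared vertex once the boundary has gcd(4,11) + gcd(11,5) + gcd(7,6) = 1+1+1 = 3.
Scaling by 2 multiplies the area by 2² = 4 (so the new area is 202) and multiplies the boundary lattice-point count by 2, giving 6.
By Pick's theorem, the interior count of the dilated polygon is 202 − 6/2 + 1 = 200.

200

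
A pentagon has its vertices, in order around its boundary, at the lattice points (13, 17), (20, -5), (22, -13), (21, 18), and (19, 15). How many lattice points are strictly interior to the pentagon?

The shoelace formula gives twice the area as |[13·(-5) − 20·17] + [20·(-13) − 22·(-5)] + [22·18 − 21·(-13)] + [21·15 − 19·18] + [19·17 − 13·15]| = 215, so the area is 215/2.
The number of boundary lattice points is Σ gcd(|Δx|,|Δy|) = gcd(7,22) + gcd(2,8) + gcd(1,31) + gcd(2,3) + gcd(6,2) = 1+2+1+1+2 = 7.
Pick's theorem gives I = A − B/2 + 1 = 215/2 − 7/2 + 1 = 105.

105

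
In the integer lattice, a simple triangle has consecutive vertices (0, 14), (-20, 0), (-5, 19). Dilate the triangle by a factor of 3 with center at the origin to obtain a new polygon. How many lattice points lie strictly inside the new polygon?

By the shoelace formula, twice the signed area is |(0·0 − (-20)·14) + ((-20)·19 − (-5)·0) + ((-5)·14 − 0·19)| = 170, so the area is 85.
Summing gcd(|Δx|,|Δy|) over the edges gives the boundary count: gcd(20,14) + gcd(15,19) + gcd(5,5) = 2+1+5 = 8.
Scaling by 3 multiplies the area by 3² = 9 (so the new area is 765) and multiplies the boundary lattice-point count by 3, giving 24.
By Pick's theorem, the interior count of the dilated polygon is 765 − 24/2 + 1 = 754.

754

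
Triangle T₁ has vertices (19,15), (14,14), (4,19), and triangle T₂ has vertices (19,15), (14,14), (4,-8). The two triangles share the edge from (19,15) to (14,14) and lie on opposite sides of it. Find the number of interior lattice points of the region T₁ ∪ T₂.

64

The union is the simple quadrilateral with vertices (19,15), (4,19), (14,14), (4,-8) in order.
Using the shoelace formula, 2A = |(19·19 − 4·15) + (4·14 − 14·19) + (14·(-8) − 4·14) + (4·15 − 19·(-8))| = 135, so the area is 67.5.
Summing gcd(|Δx|,|Δy|) over the edges gives the boundary count: gcd(15,4) + gcd(10,5) + gcd(10,22) + gcd(15,23) = 1+5+2+1 = 9.
By Pick's theorem I = A − B/2 + 1 = 67.5 − 9/2 + 1 = 64.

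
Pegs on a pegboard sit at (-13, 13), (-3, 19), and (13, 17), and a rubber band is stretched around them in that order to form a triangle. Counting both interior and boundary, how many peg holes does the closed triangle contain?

Using the shoelace formula, 2A = |((-13)·19 − (-3)·13) + ((-3)·17 − 13·19) + (13·13 − (-13)·17)| = 116, so the area is 58.
Along each edge there are gcd(|Δx|,|Δy|)+1 lattice points, so counting each shared vertex once the boundary has gcd(10,6) + gcd(16,2) + gcd(26,4) = 2+2+2 = 6.
Pick's theorem gives I = A − B/2 + 1 = 58 − 6/2 + 1 = 56, so the closed region contains I + B = 56 + 6 = 62 lattice points.

62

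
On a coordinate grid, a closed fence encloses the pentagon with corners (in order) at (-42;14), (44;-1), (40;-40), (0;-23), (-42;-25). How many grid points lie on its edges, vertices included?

44

The number of boundary lattice points is Σ gcd(|Δx|,|Δy|) = gcd(86,15) + gcd(4,39) + gcd(40,17) + gcd(42,2) + gcd(0,39) = 1+1+1+2+39 = 44.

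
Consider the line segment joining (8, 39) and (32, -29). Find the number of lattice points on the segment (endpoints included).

5

The number of lattice points on a segment between lattice points is gcd(|Δx|,|Δy|) + 1 = gcd(24,68) + 1 = 4 + 1 = 5.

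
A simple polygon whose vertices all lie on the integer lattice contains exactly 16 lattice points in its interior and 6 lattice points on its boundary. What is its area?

By Pick's theorem, A = I + B/2 − 1 = 16 + 6/2 − 1 = 18.

18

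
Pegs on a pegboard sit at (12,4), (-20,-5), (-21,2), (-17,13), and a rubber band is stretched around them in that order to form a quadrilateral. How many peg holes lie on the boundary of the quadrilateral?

4

Summing gcd(|Δx|,|Δy|) over the edges gives the boundary count: gcd(32,9) + gcd(1,7) + gcd(4,11) + gcd(29,9) = 1+1+1+1 = 4.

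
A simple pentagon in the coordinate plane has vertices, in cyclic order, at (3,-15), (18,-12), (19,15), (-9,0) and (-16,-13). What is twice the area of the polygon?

By the shoelace formula, twice the signed area is |(3·(-12) − 18·(-15)) + (18·15 − 19·(-12)) + (19·0 − (-9)·15) + ((-9)·(-13) − (-16)·0) + ((-16)·(-15) − 3·(-13))| = 1263, so the area is 631.5.

1263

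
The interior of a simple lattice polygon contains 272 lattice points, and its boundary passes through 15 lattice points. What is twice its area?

By Pick's theorem, A = I + B/2 − 1 = 272 + 15/2 − 1 = 557/2.
Hence 2A = 557.

557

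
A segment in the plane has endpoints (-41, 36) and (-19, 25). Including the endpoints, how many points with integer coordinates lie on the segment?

12

The number of lattice points on a segment between lattice points is gcd(|Δx|,|Δy|) + 1 = gcd(22,11) + 1 = 11 + 1 = 12.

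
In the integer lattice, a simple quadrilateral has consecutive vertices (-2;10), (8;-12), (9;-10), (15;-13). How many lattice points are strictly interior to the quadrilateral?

The shoelace formula gives twice the area as |[(-2)·(-12) − 8·10] + [8·(-10) − 9·(-12)] + [9·(-13) − 15·(-10)] + [15·10 − (-2)·(-13)]| = 129, so the area is 129/2.
Summing gcd(|Δx|,|Δy|) over the edges gives the boundary count: gcd(10,22) + gcd(1,2) + gcd(6,3) + gcd(17,23) = 2+1+3+1 = 7.
By Pick's theorem A = I + B/2 − 1, so I = 129/2 − 7/2 + 1 = 62.

62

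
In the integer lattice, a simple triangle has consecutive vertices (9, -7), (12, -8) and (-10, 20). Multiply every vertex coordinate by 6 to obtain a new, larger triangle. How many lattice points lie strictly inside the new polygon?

1105

The shoelace formula gives twice the area as |(9·(-8) − 12·(-7)) + (12·20 − (-10)·(-8)) + ((-10)·(-7) − 9·20)| = 62, so the area is 31.
The number of boundary lattice points is Σ gcd(|Δx|,|Δy|) = gcd(3,1) + gcd(22,28) + gcd(19,27) = 1+2+1 = 4.
Scaling by 6 multiplies the area by 6² = 36 (so the new area is 1116) and multiplies the boundary lattice-point count by 6, giving 24.
By Pick's theorem, the interior count of the dilated polygon is 1116 − 24/2 + 1 = 1105.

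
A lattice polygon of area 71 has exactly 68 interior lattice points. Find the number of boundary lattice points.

Pick's theorem gives A = I + B/2 − 1, so B = 2(A − I + 1) = 2(71 − 68 + 1) = 8.

8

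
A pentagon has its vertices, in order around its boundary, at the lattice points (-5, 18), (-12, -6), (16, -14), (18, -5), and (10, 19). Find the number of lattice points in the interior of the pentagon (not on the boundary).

Using the shoelace formula, 2A = |[(-5)·(-6) − (-12)·18] + [(-12)·(-14) − 16·(-6)] + [16·(-5) − 18·(-14)] + [18·19 − 10·(-5)] + [10·18 − (-5)·19]| = 1349, so the area is 1349/2.
Along each edge there are gcd(|Δx|,|Δy|)+1 lattice points, so counting each shared vertex once the boundary has gcd(7,24) + gcd(28,8) + gcd(2,9) + gcd(8,24) + gcd(15,1) = 1+4+1+8+1 = 15.
Pick's theorem gives I = A − B/2 + 1 = 1349/2 − 15/2 + 1 = 668.

668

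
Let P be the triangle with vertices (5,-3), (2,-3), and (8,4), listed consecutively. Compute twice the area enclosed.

21

The shoelace formula gives twice the area as |(5·(-3) − 2·(-3)) + (2·4 − 8·(-3)) + (8·(-3) − 5·4)| = 21, so the area is 10.5.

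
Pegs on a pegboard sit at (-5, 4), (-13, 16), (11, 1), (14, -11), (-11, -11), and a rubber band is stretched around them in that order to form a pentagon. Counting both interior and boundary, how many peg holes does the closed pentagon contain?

383

Using the shoelace formula, 2A = |[(-5)·16 − (-13)·4] + [(-13)·1 − 11·16] + [11·(-11) − 14·1] + [14·(-11) − (-11)·(-11)] + [(-11)·4 − (-5)·(-11)]| = 726, so the area is 363.
Along each edge there are gcd(|Δx|,|Δy|)+1 lattice points, so counting each shared vertex once the boundary has gcd(8,12) + gcd(24,15) + gcd(3,12) + gcd(25,0) + gcd(6,15) = 4+3+3+25+3 = 38.
Pick's theorem gives I = A − B/2 + 1 = 363 − 38/2 + 1 = 345, so the closed region contains I + B = 345 + 38 = 383 lattice points.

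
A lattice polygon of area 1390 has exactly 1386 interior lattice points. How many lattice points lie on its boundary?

10

Pick's theorem gives A = I + B/2 − 1, so B = 2(A − I + 1) = 2(1390 − 1386 + 1) = 10.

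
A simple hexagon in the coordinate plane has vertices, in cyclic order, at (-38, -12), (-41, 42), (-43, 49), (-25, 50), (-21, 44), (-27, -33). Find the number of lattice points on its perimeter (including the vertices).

Along each edge there are gcd(|Δx|,|Δy|)+1 lattice points, so counting each shared vertex once the boundary has gcd(3,54) + gcd(2,7) + gcd(18,1) + gcd(4,6) + gcd(6,77) + gcd(11,21) = 3+1+1+2+1+1 = 9.

9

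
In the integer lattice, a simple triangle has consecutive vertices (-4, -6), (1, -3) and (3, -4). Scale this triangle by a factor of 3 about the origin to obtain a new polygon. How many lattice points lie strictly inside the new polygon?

The shoelace formula gives twice the area as |[(-4)·(-3) − 1·(-6)] + [1·(-4) − 3·(-3)] + [3·(-6) − (-4)·(-4)]| = 11, so the area is 11/2.
Summing gcd(|Δx|,|Δy|) over the edges gives the boundary count: gcd(5,3) + gcd(2,1) + gcd(7,2) = 1+1+1 = 3.
Scaling by 3 multiplies the area by 3² = 9 (so the new area is 49.5) and multiplies the boundary lattice-point count by 3, giving 9.
By Pick's theorem, the interior count of the dilated polygon is 49.5 − 9/2 + 1 = 46.

46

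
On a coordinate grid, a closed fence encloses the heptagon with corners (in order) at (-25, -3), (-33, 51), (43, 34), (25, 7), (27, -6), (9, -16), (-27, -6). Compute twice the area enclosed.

6510

Using the shoelace formula, 2A = |[(-25)·51 − (-33)·(-3)] + [(-33)·34 − 43·51] + [43·7 − 25·34] + [25·(-6) − 27·7] + [27·(-16) − 9·(-6)] + [9·(-6) − (-27)·(-16)] + [(-27)·(-3) − (-25)·(-6)]| = 6510, so the area is 3255.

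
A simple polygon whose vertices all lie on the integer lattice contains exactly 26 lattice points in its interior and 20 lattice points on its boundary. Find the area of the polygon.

35

By Pick's theorem, A = I + B/2 − 1 = 26 + 20/2 − 1 = 35.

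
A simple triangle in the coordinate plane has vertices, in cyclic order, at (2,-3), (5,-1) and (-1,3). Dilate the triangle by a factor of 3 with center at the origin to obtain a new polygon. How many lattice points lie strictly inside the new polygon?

100

Using the shoelace formula, 2A = |[2·(-1) − 5·(-3)] + [5·3 − (-1)·(-1)] + [(-1)·(-3) − 2·3]| = 24, so the area is 12.
The number of boundary lattice points is Σ gcd(|Δx|,|Δy|) = gcd(3,2) + gcd(6,4) + gcd(3,6) = 1+2+3 = 6.
Scaling by 3 multiplies the area by 3² = 9 (so the new area is 108) and multiplies the boundary lattice-point count by 3, giving 18.
By Pick's theorem, the interior count of the dilated polygon is 108 − 18/2 + 1 = 100.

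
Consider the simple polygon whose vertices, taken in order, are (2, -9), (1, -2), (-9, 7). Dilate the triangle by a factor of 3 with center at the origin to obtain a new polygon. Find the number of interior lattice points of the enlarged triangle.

271

By the shoelace formula, twice the signed area is |(2·(-2) − 1·(-9)) + (1·7 − (-9)·(-2)) + ((-9)·(-9) − 2·7)| = 61, so the area is 61/2.
Along each edge there are gcd(|Δx|,|Δy|)+1 lattice points, so counting each shared vertex once the boundary has gcd(1,7) + gcd(10,9) + gcd(11,16) = 1+1+1 = 3.
Scaling by 3 multiplies the area by 3² = 9 (so the new area is 274.5) and multiplies the boundary lattice-point count by 3, giving 9.
By Pick's theorem, the interior count of the dilated polygon is 274.5 − 9/2 + 1 = 271.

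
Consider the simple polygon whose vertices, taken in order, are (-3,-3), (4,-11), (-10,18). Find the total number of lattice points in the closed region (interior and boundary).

51

Using the shoelace formula, 2A = |[(-3)·(-11) − 4·(-3)] + [4·18 − (-10)·(-11)] + [(-10)·(-3) − (-3)·18]| = 91, so the area is 45.5.
Summing gcd(|Δx|,|Δy|) over the edges gives the boundary count: gcd(7,8) + gcd(14,29) + gcd(7,21) = 1+1+7 = 9.
Pick's theorem gives I = A − B/2 + 1 = 45.5 − 9/2 + 1 = 42, so the closed region contains I + B = 42 + 9 = 51 lattice points.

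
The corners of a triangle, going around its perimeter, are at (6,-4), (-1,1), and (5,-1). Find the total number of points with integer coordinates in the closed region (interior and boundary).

By the shoelace formula, twice the signed area is |[6·1 − (-1)·(-4)] + [(-1)·(-1) − 5·1] + [5·(-4) − 6·(-1)]| = 16, so the area is 8.
Along each edge there are gcd(|Δx|,|Δy|)+1 lattice points, so counting each shared vertex once the boundary has gcd(7,5) + gcd(6,2) + gcd(1,3) = 1+2+1 = 4.
Pick's theorem gives I = A − B/2 + 1 = 8 − 4/2 + 1 = 7, so the closed region contains I + B = 7 + 4 = 11 lattice points.

11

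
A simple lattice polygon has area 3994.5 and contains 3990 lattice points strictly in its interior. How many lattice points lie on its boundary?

Pick's theorem gives A = I + B/2 − 1, so B = 2(A − I + 1) = 2(3994.5 − 3990 + 1) = 11.

11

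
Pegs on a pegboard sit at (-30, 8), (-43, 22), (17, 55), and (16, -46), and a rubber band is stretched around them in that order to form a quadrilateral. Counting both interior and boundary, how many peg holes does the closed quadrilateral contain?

By the shoelace formula, twice the signed area is |((-30)·22 − (-43)·8) + ((-43)·55 − 17·22) + (17·(-46) − 16·55) + (16·8 − (-30)·(-46))| = 5969, so the area is 2984.5.
Summing gcd(|Δx|,|Δy|) over the edges gives the boundary count: gcd(13,14) + gcd(60,33) + gcd(1,101) + gcd(46,54) = 1+3+1+2 = 7.
Pick's theorem gives I = A − B/2 + 1 = 2984.5 − 7/2 + 1 = 2982, so the closed region contains I + B = 2982 + 7 = 2989 lattice points.

2989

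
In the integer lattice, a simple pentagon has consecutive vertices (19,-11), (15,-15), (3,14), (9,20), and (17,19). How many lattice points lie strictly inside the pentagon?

The shoelace formula gives twice the area as |[19·(-15) − 15·(-11)] + [15·14 − 3·(-15)] + [3·20 − 9·14] + [9·19 − 17·20] + [17·(-11) − 19·19]| = 648, so the area is 324.
Summing gcd(|Δx|,|Δy|) over the edges gives the boundary count: gcd(4,4) + gcd(12,29) + gcd(6,6) + gcd(8,1) + gcd(2,30) = 4+1+6+1+2 = 14.
Pick's theorem gives I = A − B/2 + 1 = 324 − 14/2 + 1 = 318.

318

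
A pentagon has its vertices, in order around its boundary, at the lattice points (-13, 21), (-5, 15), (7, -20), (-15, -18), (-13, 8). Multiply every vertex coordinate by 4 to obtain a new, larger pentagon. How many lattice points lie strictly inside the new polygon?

8313

The shoelace formula gives twice the area as |[(-13)·15 − (-5)·21] + [(-5)·(-20) − 7·15] + [7·(-18) − (-15)·(-20)] + [(-15)·8 − (-13)·(-18)] + [(-13)·21 − (-13)·8]| = 1044, so the area is 522.
Along each edge there are gcd(|Δx|,|Δy|)+1 lattice points, so counting each shared vertex once the boundary has gcd(8,6) + gcd(12,35) + gcd(22,2) + gcd(2,26) + gcd(0,13) = 2+1+2+2+13 = 20.
Scaling by 4 multiplies the area by 4² = 16 (so the new area is 8352) and multiplies the boundary lattice-point count by 4, giving 80.
By Pick's theorem, the interior count of the dilated polygon is 8352 − 80/2 + 1 = 8313.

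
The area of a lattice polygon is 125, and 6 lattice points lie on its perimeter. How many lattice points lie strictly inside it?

123

From Pick's theorem, I = A − B/2 + 1 = 125 − 6/2 + 1 = 123.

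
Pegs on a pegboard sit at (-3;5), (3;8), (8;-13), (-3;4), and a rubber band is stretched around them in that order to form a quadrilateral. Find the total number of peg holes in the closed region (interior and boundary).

The shoelace formula gives twice the area as |((-3)·8 − 3·5) + (3·(-13) − 8·8) + (8·4 − (-3)·(-13)) + ((-3)·5 − (-3)·4)| = 152, so the area is 76.
The number of boundary lattice points is Σ gcd(|Δx|,|Δy|) = gcd(6,3) + gcd(5,21) + gcd(11,17) + gcd(0,1) = 3+1+1+1 = 6.
Pick's theorem gives I = A − B/2 + 1 = 76 − 6/2 + 1 = 74, so the closed region contains I + B = 74 + 6 = 80 lattice points.

80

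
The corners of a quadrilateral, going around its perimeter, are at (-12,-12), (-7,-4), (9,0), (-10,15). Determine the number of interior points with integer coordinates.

215

The shoelace formula gives twice the area as |[(-12)·(-4) − (-7)·(-12)] + [(-7)·0 − 9·(-4)] + [9·15 − (-10)·0] + [(-10)·(-12) − (-12)·15]| = 435, so the area is 435/2.
Along each edge there are gcd(|Δx|,|Δy|)+1 lattice points, so counting each shared vertex once the boundary has gcd(5,8) + gcd(16,4) + gcd(19,15) + gcd(2,27) = 1+4+1+1 = 7.
Pick's theorem gives I = A − B/2 + 1 = 435/2 − 7/2 + 1 = 215.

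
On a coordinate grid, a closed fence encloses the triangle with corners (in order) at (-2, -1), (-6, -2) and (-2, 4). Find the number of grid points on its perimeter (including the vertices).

Summing gcd(|Δx|,|Δy|) over the edges gives the boundary count: gcd(4,1) + gcd(4,6) + gcd(0,5) = 1+2+5 = 8.

8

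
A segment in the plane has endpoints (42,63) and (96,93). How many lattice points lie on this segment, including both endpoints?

7

The number of lattice points on a segment between lattice points is gcd(|Δx|,|Δy|) + 1 = gcd(54,30) + 1 = 6 + 1 = 7.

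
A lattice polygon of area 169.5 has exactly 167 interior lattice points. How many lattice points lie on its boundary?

7

Pick's theorem gives A = I + B/2 − 1, so B = 2(A − I + 1) = 2(169.5 − 167 + 1) = 7.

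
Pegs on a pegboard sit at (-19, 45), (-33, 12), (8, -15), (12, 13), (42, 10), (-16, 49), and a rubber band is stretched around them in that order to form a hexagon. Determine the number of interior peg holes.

1967

Using the shoelace formula, 2A = |[(-19)·12 − (-33)·45] + [(-33)·(-15) − 8·12] + [8·13 − 12·(-15)] + [12·10 − 42·13] + [42·49 − (-16)·10] + [(-16)·45 − (-19)·49]| = 3943, so the area is 1971.5.
Summing gcd(|Δx|,|Δy|) over the edges gives the boundary count: gcd(14,33) + gcd(41,27) + gcd(4,28) + gcd(30,3) + gcd(58,39) + gcd(3,4) = 1+1+4+3+1+1 = 11.
By Pick's theorem A = I + B/2 − 1, so I = 1971.5 − 11/2 + 1 = 1967.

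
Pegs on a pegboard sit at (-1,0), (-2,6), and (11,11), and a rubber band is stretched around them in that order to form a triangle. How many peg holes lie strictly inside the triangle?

By the shoelace formula, twice the signed area is |((-1)·6 − (-2)·0) + ((-2)·11 − 11·6) + (11·0 − (-1)·11)| = 83, so the area is 41.5.
Summing gcd(|Δx|,|Δy|) over the edges gives the boundary count: gcd(1,6) + gcd(13,5) + gcd(12,11) = 1+1+1 = 3.
By Pick's theorem A = I + B/2 − 1, so I = 41.5 − 3/2 + 1 = 41.

41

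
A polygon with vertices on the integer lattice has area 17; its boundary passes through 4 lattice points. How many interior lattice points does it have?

16

Pick's theorem A = I + B/2 − 1 rearranges to I = A − B/2 + 1 = 17 − 4/2 + 1 = 16.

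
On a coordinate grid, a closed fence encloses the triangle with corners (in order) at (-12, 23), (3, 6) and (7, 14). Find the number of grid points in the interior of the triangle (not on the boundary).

By the shoelace formula, twice the signed area is |((-12)·6 − 3·23) + (3·14 − 7·6) + (7·23 − (-12)·14)| = 188, so the area is 94.
The number of boundary lattice points is Σ gcd(|Δx|,|Δy|) = gcd(15,17) + gcd(4,8) + gcd(19,9) = 1+4+1 = 6.
Pick's theorem gives I = A − B/2 + 1 = 94 − 6/2 + 1 = 92.

92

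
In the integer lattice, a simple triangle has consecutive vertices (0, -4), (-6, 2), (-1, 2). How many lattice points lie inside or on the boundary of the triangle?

22

By the shoelace formula, twice the signed area is |(0·2 − (-6)·(-4)) + ((-6)·2 − (-1)·2) + ((-1)·(-4) − 0·2)| = 30, so the area is 15.
The number of boundary lattice points is Σ gcd(|Δx|,|Δy|) = gcd(6,6) + gcd(5,0) + gcd(1,6) = 6+5+1 = 12.
Pick's theorem gives I = A − B/2 + 1 = 15 − 12/2 + 1 = 10, so the closed region contains I + B = 10 + 12 = 22 lattice points.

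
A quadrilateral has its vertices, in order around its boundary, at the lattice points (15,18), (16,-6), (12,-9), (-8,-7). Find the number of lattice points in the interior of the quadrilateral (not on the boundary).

The shoelace formula gives twice the area as |[15·(-6) − 16·18] + [16·(-9) − 12·(-6)] + [12·(-7) − (-8)·(-9)] + [(-8)·18 − 15·(-7)]| = 645, so the area is 645/2.
The number of boundary lattice points is Σ gcd(|Δx|,|Δy|) = gcd(1,24) + gcd(4,3) + gcd(20,2) + gcd(23,25) = 1+1+2+1 = 5.
Pick's theorem gives I = A − B/2 + 1 = 645/2 − 5/2 + 1 = 321.

321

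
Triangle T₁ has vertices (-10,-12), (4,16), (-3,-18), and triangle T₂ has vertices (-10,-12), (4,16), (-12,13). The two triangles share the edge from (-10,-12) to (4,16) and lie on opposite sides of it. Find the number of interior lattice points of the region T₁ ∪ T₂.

The union is the simple quadrilateral with vertices (-10,-12), (-3,-18), (4,16), (-12,13) in order.
Using the shoelace formula, 2A = |[(-10)·(-18) − (-3)·(-12)] + [(-3)·16 − 4·(-18)] + [4·13 − (-12)·16] + [(-12)·(-12) − (-10)·13]| = 686, so the area is 343.
Summing gcd(|Δx|,|Δy|) over the edges gives the boundary count: gcd(7,6) + gcd(7,34) + gcd(16,3) + gcd(2,25) = 1+1+1+1 = 4.
By Pick's theorem I = A − B/2 + 1 = 343 − 4/2 + 1 = 342.

342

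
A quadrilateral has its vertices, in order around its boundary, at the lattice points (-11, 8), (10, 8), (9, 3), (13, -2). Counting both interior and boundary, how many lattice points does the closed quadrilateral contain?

Using the shoelace formula, 2A = |[(-11)·8 − 10·8] + [10·3 − 9·8] + [9·(-2) − 13·3] + [13·8 − (-11)·(-2)]| = 185, so the area is 92.5.
Along each edge there are gcd(|Δx|,|Δy|)+1 lattice points, so counting each shared vertex once the boundary has gcd(21,0) + gcd(1,5) + gcd(4,5) + gcd(24,10) = 21+1+1+2 = 25.
Pick's theorem gives I = A − B/2 + 1 = 92.5 − 25/2 + 1 = 81, so the closed region contains I + B = 81 + 25 = 106 lattice points.

106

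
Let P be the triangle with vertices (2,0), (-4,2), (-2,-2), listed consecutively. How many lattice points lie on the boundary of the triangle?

Along each edge there are gcd(|Δx|,|Δy|)+1 lattice points, so counting each shared vertex once the boundary has gcd(6,2) + gcd(2,4) + gcd(4,2) = 2+2+2 = 6.

6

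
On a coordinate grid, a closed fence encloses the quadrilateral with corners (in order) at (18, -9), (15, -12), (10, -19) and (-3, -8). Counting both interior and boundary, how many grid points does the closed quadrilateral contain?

110

Using the shoelace formula, 2A = |[18·(-12) − 15·(-9)] + [15·(-19) − 10·(-12)] + [10·(-8) − (-3)·(-19)] + [(-3)·(-9) − 18·(-8)]| = 212, so the area is 106.
Along each edge there are gcd(|Δx|,|Δy|)+1 lattice points, so counting each shared vertex once the boundary has gcd(3,3) + gcd(5,7) + gcd(13,11) + gcd(21,1) = 3+1+1+1 = 6.
Pick's theorem gives I = A − B/2 + 1 = 106 − 6/2 + 1 = 104, so the closed region contains I + B = 104 + 6 = 110 lattice points.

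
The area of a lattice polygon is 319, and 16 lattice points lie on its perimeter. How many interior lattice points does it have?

Pick's theorem A = I + B/2 − 1 rearranges to I = A − B/2 + 1 = 319 − 16/2 + 1 = 312.

312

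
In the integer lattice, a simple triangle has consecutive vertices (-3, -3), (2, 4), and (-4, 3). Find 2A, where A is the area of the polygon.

37

The shoelace formula gives twice the area as |((-3)·4 − 2·(-3)) + (2·3 − (-4)·4) + ((-4)·(-3) − (-3)·3)| = 37, so the area is 18.5.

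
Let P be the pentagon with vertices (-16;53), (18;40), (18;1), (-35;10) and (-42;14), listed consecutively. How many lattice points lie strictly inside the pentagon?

Using the shoelace formula, 2A = |[(-16)·40 − 18·53] + [18·1 − 18·40] + [18·10 − (-35)·1] + [(-35)·14 − (-42)·10] + [(-42)·53 − (-16)·14]| = 4153, so the area is 4153/2.
The number of boundary lattice points is Σ gcd(|Δx|,|Δy|) = gcd(34,13) + gcd(0,39) + gcd(53,9) + gcd(7,4) + gcd(26,39) = 1+39+1+1+13 = 55.
Pick's theorem gives I = A − B/2 + 1 = 4153/2 − 55/2 + 1 = 2050.

2050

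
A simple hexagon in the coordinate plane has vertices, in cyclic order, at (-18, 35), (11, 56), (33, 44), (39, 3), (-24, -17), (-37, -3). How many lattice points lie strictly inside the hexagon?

Using the shoelace formula, 2A = |((-18)·56 − 11·35) + (11·44 − 33·56) + (33·3 − 39·44) + (39·(-17) − (-24)·3) + ((-24)·(-3) − (-37)·(-17)) + ((-37)·35 − (-18)·(-3))| = 6871, so the area is 6871/2.
Summing gcd(|Δx|,|Δy|) over the edges gives the boundary count: gcd(29,21) + gcd(22,12) + gcd(6,41) + gcd(63,20) + gcd(13,14) + gcd(19,38) = 1+2+1+1+1+19 = 25.
Pick's theorem gives I = A − B/2 + 1 = 6871/2 − 25/2 + 1 = 3424.

3424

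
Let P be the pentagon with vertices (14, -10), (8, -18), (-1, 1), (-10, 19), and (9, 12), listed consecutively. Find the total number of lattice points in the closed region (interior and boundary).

378

Using the shoelace formula, 2A = |(14·(-18) − 8·(-10)) + (8·1 − (-1)·(-18)) + ((-1)·19 − (-10)·1) + ((-10)·12 − 9·19) + (9·(-10) − 14·12)| = 740, so the area is 370.
Along each edge there are gcd(|Δx|,|Δy|)+1 lattice points, so counting each shared vertex once the boundary has gcd(6,8) + gcd(9,19) + gcd(9,18) + gcd(19,7) + gcd(5,22) = 2+1+9+1+1 = 14.
Pick's theorem gives I = A − B/2 + 1 = 370 − 14/2 + 1 = 364, so the closed region contains I + B = 364 + 14 = 378 lattice points.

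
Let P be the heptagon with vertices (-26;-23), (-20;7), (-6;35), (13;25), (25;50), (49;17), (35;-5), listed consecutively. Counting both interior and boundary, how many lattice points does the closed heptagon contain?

2855

Using the shoelace formula, 2A = |[(-26)·7 − (-20)·(-23)] + [(-20)·35 − (-6)·7] + [(-6)·25 − 13·35] + [13·50 − 25·25] + [25·17 − 49·50] + [49·(-5) − 35·17] + [35·(-23) − (-26)·(-5)]| = 5680, so the area is 2840.
Along each edge there are gcd(|Δx|,|Δy|)+1 lattice points, so counting each shared vertex once the boundary has gcd(6,30) + gcd(14,28) + gcd(19,10) + gcd(12,25) + gcd(24,33) + gcd(14,22) + gcd(61,18) = 6+14+1+1+3+2+1 = 28.
Pick's theorem gives I = A − B/2 + 1 = 2840 − 28/2 + 1 = 2827, so the closed region contains I + B = 2827 + 28 = 2855 lattice points.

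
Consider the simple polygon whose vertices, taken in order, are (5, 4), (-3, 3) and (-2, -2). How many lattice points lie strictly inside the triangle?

Using the shoelace formula, 2A = |(5·3 − (-3)·4) + ((-3)·(-2) − (-2)·3) + ((-2)·4 − 5·(-2))| = 41, so the area is 20.5.
Summing gcd(|Δx|,|Δy|) over the edges gives the boundary count: gcd(8,1) + gcd(1,5) + gcd(7,6) = 1+1+1 = 3.
Pick's theorem gives I = A − B/2 + 1 = 20.5 − 3/2 + 1 = 20.

20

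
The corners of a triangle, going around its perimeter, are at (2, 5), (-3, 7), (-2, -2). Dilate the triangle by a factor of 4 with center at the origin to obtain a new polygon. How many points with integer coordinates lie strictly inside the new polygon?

By the shoelace formula, twice the signed area is |(2·7 − (-3)·5) + ((-3)·(-2) − (-2)·7) + ((-2)·5 − 2·(-2))| = 43, so the area is 21.5.
The number of boundary lattice points is Σ gcd(|Δx|,|Δy|) = gcd(5,2) + gcd(1,9) + gcd(4,7) = 1+1+1 = 3.
Scaling by 4 multiplies the area by 4² = 16 (so the new area is 344) and multiplies the boundary lattice-point count by 4, giving 12.
By Pick's theorem, the interior count of the dilated polygon is 344 − 12/2 + 1 = 339.

339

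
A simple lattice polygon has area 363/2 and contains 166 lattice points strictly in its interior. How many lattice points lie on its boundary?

33

Pick's theorem gives A = I + B/2 − 1, so B = 2(A − I + 1) = 2(363/2 − 166 + 1) = 33.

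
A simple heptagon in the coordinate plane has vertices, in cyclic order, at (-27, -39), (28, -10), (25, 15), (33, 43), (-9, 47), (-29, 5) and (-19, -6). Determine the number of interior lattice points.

3353

By the shoelace formula, twice the signed area is |[(-27)·(-10) − 28·(-39)] + [28·15 − 25·(-10)] + [25·43 − 33·15] + [33·47 − (-9)·43] + [(-9)·5 − (-29)·47] + [(-29)·(-6) − (-19)·5] + [(-19)·(-39) − (-27)·(-6)]| = 6716, so the area is 3358.
Summing gcd(|Δx|,|Δy|) over the edges gives the boundary count: gcd(55,29) + gcd(3,25) + gcd(8,28) + gcd(42,4) + gcd(20,42) + gcd(10,11) + gcd(8,33) = 1+1+4+2+2+1+1 = 12.
By Pick's theorem A = I + B/2 − 1, so I = 3358 − 12/2 + 1 = 3353.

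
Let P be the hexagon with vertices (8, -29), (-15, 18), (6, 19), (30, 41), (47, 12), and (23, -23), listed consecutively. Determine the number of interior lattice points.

By the shoelace formula, twice the signed area is |(8·18 − (-15)·(-29)) + ((-15)·19 − 6·18) + (6·41 − 30·19) + (30·12 − 47·41) + (47·(-23) − 23·12) + (23·(-29) − 8·(-23))| = 4415, so the area is 4415/2.
The number of boundary lattice points is Σ gcd(|Δx|,|Δy|) = gcd(23,47) + gcd(21,1) + gcd(24,22) + gcd(17,29) + gcd(24,35) + gcd(15,6) = 1+1+2+1+1+3 = 9.
Pick's theorem gives I = A − B/2 + 1 = 4415/2 − 9/2 + 1 = 2204.

2204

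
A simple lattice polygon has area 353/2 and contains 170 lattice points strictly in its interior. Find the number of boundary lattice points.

Pick's theorem gives A = I + B/2 − 1, so B = 2(A − I + 1) = 2(353/2 − 170 + 1) = 15.

15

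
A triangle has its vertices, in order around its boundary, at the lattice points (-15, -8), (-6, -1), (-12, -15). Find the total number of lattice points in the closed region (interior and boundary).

The shoelace formula gives twice the area as |[(-15)·(-1) − (-6)·(-8)] + [(-6)·(-15) − (-12)·(-1)] + [(-12)·(-8) − (-15)·(-15)]| = 84, so the area is 42.
Summing gcd(|Δx|,|Δy|) over the edges gives the boundary count: gcd(9,7) + gcd(6,14) + gcd(3,7) = 1+2+1 = 4.
Pick's theorem gives I = A − B/2 + 1 = 42 − 4/2 + 1 = 41, so the closed region contains I + B = 41 + 4 = 45 lattice points.

45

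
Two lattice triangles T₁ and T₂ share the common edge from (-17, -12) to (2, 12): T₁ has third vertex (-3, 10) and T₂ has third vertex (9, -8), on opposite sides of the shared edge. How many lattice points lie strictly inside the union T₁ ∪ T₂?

The union is the simple quadrilateral with vertices (-17, -12), (-3, 10), (2, 12), (9, -8) in order.
The shoelace formula gives twice the area as |((-17)·10 − (-3)·(-12)) + ((-3)·12 − 2·10) + (2·(-8) − 9·12) + (9·(-12) − (-17)·(-8))| = 630, so the area is 315.
Summing gcd(|Δx|,|Δy|) over the edges gives the boundary count: gcd(14,22) + gcd(5,2) + gcd(7,20) + gcd(26,4) = 2+1+1+2 = 6.
By Pick's theorem I = A − B/2 + 1 = 315 − 6/2 + 1 = 313.

313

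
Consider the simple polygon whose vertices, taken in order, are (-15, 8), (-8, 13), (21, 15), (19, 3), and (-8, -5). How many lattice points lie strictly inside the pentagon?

476

Using the shoelace formula, 2A = |((-15)·13 − (-8)·8) + ((-8)·15 − 21·13) + (21·3 − 19·15) + (19·(-5) − (-8)·3) + ((-8)·8 − (-15)·(-5))| = 956, so the area is 478.
Along each edge there are gcd(|Δx|,|Δy|)+1 lattice points, so counting each shared vertex once the boundary has gcd(7,5) + gcd(29,2) + gcd(2,12) + gcd(27,8) + gcd(7,13) = 1+1+2+1+1 = 6.
Pick's theorem gives I = A − B/2 + 1 = 478 − 6/2 + 1 = 476.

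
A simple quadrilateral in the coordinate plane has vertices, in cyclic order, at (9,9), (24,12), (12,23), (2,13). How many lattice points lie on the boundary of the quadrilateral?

The number of boundary lattice points is Σ gcd(|Δx|,|Δy|) = gcd(15,3) + gcd(12,11) + gcd(10,10) + gcd(7,4) = 3+1+10+1 = 15.

15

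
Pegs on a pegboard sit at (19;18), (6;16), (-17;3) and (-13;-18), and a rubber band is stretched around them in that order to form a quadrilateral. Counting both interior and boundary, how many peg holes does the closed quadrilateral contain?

474

Using the shoelace formula, 2A = |[19·16 − 6·18] + [6·3 − (-17)·16] + [(-17)·(-18) − (-13)·3] + [(-13)·18 − 19·(-18)]| = 939, so the area is 939/2.
Summing gcd(|Δx|,|Δy|) over the edges gives the boundary count: gcd(13,2) + gcd(23,13) + gcd(4,21) + gcd(32,36) = 1+1+1+4 = 7.
Pick's theorem gives I = A − B/2 + 1 = 939/2 − 7/2 + 1 = 467, so the closed region contains I + B = 467 + 7 = 474 lattice points.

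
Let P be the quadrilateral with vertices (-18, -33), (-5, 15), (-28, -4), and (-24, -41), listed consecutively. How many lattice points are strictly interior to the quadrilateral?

The shoelace formula gives twice the area as |((-18)·15 − (-5)·(-33)) + ((-5)·(-4) − (-28)·15) + ((-28)·(-41) − (-24)·(-4)) + ((-24)·(-33) − (-18)·(-41))| = 1111, so the area is 555.5.
The number of boundary lattice points is Σ gcd(|Δx|,|Δy|) = gcd(13,48) + gcd(23,19) + gcd(4,37) + gcd(6,8) = 1+1+1+2 = 5.
Pick's theorem gives I = A − B/2 + 1 = 555.5 − 5/2 + 1 = 554.

554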